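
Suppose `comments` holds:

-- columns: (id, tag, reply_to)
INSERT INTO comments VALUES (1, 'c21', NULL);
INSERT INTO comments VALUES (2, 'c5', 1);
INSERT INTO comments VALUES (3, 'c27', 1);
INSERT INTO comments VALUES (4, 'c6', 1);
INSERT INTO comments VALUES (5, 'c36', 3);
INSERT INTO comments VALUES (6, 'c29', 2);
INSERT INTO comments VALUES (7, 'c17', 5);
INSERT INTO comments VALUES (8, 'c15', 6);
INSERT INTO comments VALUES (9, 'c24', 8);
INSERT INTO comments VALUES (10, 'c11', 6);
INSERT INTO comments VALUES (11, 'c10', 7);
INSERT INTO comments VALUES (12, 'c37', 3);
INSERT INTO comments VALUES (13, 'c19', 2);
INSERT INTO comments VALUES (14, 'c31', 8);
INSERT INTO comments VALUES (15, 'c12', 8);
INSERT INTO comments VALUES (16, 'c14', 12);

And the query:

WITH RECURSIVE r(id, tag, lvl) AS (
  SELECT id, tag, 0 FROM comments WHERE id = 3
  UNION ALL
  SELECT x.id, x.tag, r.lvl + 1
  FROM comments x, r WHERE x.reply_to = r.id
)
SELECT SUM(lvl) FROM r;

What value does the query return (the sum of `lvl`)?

9

Base: id=3 (c27) at lvl 0.
Iteration 1: rows with reply_to in {3} -> c36 (id 5, lvl 1), c37 (id 12, lvl 1).
Iteration 2: rows with reply_to in {5,12} -> c17 (id 7, lvl 2), c14 (id 16, lvl 2).
Iteration 3: rows with reply_to in {7,16} -> c10 (id 11, lvl 3).
Iteration 4: no rows with reply_to in {11}; recursion stops.
SUM(lvl) = 0 + 1 + 1 + 2 + 2 + 3 = 9.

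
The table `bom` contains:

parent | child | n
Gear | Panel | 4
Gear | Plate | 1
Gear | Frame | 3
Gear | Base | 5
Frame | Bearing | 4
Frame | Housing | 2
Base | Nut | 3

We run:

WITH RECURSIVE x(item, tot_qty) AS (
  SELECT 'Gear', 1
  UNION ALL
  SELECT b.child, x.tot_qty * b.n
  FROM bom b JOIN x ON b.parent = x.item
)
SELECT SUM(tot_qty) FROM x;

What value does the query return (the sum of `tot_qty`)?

47

Base: (Gear, tot_qty=1).
Iteration 1: components of {Gear} -> Base = 1*5 = 5, Frame = 1*3 = 3, Panel = 1*4 = 4, Plate = 1*1 = 1.
Iteration 2: components of {Base,Frame,Panel,Plate} -> Bearing = 3*4 = 12, Housing = 3*2 = 6, Nut = 5*3 = 15.
Iteration 3: no further components; recursion stops.
SUM(tot_qty) = 1 + 4 + 1 + 3 + 5 + 12 + 6 + 15 = 47.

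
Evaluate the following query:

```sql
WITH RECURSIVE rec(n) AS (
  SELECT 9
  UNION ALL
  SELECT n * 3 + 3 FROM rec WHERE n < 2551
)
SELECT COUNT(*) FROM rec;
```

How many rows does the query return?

7

Base: n=9.
Iteration 1: 9 < 2551 holds -> n = 9 * 3 + 3 = 30.
Iteration 2: 30 < 2551 holds -> n = 30 * 3 + 3 = 93.
Iteration 3: 93 < 2551 holds -> n = 93 * 3 + 3 = 282.
Iteration 4: 282 < 2551 holds -> n = 282 * 3 + 3 = 849.
Iteration 5: 849 < 2551 holds -> n = 849 * 3 + 3 = 2550.
Iteration 6: 2550 < 2551 holds -> n = 2550 * 3 + 3 = 7653.
Iteration 7: 7653 < 2551 fails; recursion stops.
Total rows emitted: 7.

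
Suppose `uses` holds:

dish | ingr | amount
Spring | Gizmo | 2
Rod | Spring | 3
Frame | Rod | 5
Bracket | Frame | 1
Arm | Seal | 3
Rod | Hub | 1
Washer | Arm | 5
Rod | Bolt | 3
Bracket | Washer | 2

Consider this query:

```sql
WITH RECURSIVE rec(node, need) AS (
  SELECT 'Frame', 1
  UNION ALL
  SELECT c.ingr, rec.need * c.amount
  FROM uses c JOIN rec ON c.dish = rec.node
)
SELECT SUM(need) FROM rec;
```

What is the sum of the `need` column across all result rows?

Base: (Frame, need=1).
Iteration 1: components of {Frame} -> Rod = 1*5 = 5.
Iteration 2: components of {Rod} -> Bolt = 5*3 = 15, Hub = 5*1 = 5, Spring = 5*3 = 15.
Iteration 3: components of {Bolt,Hub,Spring} -> Gizmo = 15*2 = 30.
Iteration 4: no further components; recursion stops.
SUM(need) = 1 + 5 + 15 + 15 + 5 + 30 = 71.

71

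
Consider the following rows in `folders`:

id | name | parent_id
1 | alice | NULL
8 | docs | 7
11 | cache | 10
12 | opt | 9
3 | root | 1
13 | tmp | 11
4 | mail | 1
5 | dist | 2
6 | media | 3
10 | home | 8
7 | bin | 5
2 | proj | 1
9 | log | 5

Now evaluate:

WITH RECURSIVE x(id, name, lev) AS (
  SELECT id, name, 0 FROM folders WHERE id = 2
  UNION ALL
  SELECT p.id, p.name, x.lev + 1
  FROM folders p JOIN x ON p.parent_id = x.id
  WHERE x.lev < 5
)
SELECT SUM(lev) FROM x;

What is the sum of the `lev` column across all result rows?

Base: id=2 (proj) at lev 0.
Iteration 1: rows with parent_id in {2} -> dist (id 5, lev 1).
Iteration 2: rows with parent_id in {5} -> bin (id 7, lev 2), log (id 9, lev 2).
Iteration 3: rows with parent_id in {7,9} -> docs (id 8, lev 3), opt (id 12, lev 3).
Iteration 4: rows with parent_id in {8,12} -> home (id 10, lev 4).
Iteration 5: rows with parent_id in {10} -> cache (id 11, lev 5).
Iteration 6: lev < 5 fails for all current rows; recursion stops.
SUM(lev) = 0 + 1 + 2 + 2 + 3 + 3 + 4 + 5 = 20.

20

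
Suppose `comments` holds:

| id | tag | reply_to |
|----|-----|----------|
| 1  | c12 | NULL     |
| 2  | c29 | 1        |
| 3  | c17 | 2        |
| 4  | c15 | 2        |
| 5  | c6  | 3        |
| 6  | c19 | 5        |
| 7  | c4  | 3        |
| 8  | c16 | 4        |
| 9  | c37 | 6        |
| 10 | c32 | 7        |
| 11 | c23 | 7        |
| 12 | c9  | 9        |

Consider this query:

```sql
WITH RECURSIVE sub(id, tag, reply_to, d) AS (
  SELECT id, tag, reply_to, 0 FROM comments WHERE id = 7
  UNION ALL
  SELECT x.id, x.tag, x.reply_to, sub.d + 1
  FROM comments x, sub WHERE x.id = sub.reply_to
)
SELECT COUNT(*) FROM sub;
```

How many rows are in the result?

4

Base: id=7 (c4), reply_to=3, d 0.
Iteration 1: join on id=3 -> c17 (id 3, reply_to=2, d 1).
Iteration 2: join on id=2 -> c29 (id 2, reply_to=1, d 2).
Iteration 3: join on id=1 -> c12 (id 1, reply_to=NULL, d 3).
Iteration 4: reply_to is NULL; no match; recursion stops.
Total rows emitted: 4.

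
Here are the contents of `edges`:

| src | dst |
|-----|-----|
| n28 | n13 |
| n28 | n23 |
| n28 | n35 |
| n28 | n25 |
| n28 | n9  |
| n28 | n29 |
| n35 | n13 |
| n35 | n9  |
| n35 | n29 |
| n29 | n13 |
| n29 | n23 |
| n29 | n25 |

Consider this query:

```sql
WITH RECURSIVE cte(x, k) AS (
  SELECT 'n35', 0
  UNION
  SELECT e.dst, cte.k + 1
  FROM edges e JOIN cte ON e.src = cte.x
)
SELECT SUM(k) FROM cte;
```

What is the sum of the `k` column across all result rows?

9

Base: (n35, k=0).
Iteration 1: edges from {n35} -> (n13, k=1), (n29, k=1), (n9, k=1).
Iteration 2: edges from {n13,n29,n9} -> (n13, k=2), (n23, k=2), (n25, k=2).
Iteration 3: no outgoing edges from {n13,n23,n25}; recursion stops.
SUM(k) = 0 + 1 + 1 + 1 + 2 + 2 + 2 = 9.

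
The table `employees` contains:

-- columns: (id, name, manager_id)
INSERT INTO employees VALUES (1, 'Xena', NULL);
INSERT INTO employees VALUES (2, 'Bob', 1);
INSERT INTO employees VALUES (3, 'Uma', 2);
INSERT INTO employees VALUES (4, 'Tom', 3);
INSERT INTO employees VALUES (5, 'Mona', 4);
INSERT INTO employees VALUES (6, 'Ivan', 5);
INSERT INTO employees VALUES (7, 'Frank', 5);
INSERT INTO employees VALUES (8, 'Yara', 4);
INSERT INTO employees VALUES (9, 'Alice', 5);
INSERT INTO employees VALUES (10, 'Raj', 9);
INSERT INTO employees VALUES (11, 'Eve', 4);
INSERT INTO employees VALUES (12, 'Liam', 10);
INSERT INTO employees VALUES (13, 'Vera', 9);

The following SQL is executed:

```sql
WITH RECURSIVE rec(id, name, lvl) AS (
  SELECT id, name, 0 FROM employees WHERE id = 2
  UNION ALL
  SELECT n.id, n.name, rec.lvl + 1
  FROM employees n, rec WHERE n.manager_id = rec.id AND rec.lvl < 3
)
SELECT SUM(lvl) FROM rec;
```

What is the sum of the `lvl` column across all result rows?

Base: id=2 (Bob) at lvl 0.
Iteration 1: rows with manager_id in {2} -> Uma (id 3, lvl 1).
Iteration 2: rows with manager_id in {3} -> Tom (id 4, lvl 2).
Iteration 3: rows with manager_id in {4} -> Mona (id 5, lvl 3), Yara (id 8, lvl 3), Eve (id 11, lvl 3).
Iteration 4: lvl < 3 fails for all current rows; recursion stops.
SUM(lvl) = 0 + 1 + 2 + 3 + 3 + 3 = 12.

12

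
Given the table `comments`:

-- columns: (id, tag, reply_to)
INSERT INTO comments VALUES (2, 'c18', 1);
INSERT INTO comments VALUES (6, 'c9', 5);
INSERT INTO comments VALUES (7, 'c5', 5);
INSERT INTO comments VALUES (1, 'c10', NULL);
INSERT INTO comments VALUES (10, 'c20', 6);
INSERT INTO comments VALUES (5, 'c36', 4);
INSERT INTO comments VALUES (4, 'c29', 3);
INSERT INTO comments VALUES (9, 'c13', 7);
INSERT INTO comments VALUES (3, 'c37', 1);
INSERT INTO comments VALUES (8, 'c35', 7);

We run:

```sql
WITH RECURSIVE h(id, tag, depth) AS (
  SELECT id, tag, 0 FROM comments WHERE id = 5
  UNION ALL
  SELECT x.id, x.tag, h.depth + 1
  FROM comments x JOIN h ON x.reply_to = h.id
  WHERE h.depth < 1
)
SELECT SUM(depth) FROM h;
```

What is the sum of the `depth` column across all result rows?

2

Base: id=5 (c36) at depth 0.
Iteration 1: rows with reply_to in {5} -> c9 (id 6, depth 1), c5 (id 7, depth 1).
Iteration 2: depth < 1 fails for all current rows; recursion stops.
SUM(depth) = 0 + 1 + 1 = 2.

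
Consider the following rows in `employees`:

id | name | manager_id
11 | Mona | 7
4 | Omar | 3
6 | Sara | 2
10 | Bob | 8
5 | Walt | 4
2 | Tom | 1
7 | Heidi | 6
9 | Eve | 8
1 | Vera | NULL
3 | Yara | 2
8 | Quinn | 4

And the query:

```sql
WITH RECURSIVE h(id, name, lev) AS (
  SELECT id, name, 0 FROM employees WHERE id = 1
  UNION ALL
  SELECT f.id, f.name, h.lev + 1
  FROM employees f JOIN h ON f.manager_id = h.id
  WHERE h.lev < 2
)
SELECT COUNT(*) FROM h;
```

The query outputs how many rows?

4

Base: id=1 (Vera) at lev 0.
Iteration 1: rows with manager_id in {1} -> Tom (id 2, lev 1).
Iteration 2: rows with manager_id in {2} -> Yara (id 3, lev 2), Sara (id 6, lev 2).
Iteration 3: lev < 2 fails for all current rows; recursion stops.
Total rows emitted: 4.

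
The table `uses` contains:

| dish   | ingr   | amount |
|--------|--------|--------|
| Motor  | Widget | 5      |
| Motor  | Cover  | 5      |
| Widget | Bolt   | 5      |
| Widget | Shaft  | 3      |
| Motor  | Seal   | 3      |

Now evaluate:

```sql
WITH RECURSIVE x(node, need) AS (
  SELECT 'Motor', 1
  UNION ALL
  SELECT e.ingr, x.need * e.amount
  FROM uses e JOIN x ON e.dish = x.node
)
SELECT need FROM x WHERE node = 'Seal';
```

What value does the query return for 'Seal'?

Base: (Motor, need=1).
Iteration 1: components of {Motor} -> Cover = 1*5 = 5, Seal = 1*3 = 3, Widget = 1*5 = 5.
Iteration 2: components of {Cover,Seal,Widget} -> Bolt = 5*5 = 25, Shaft = 5*3 = 15.
Iteration 3: no further components; recursion stops.

3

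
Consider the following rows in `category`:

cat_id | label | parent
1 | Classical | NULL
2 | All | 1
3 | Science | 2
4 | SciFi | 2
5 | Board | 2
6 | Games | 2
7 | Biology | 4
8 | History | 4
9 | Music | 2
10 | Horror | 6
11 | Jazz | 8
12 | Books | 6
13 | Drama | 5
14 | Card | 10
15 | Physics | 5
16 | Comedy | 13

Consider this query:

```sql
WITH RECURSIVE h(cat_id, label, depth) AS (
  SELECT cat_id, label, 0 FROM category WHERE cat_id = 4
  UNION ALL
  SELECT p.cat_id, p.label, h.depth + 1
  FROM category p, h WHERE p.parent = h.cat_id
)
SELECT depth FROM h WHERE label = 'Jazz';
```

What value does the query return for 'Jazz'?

Base: cat_id=4 (SciFi) at depth 0.
Iteration 1: rows with parent in {4} -> Biology (id 7, depth 1), History (id 8, depth 1).
Iteration 2: rows with parent in {7,8} -> Jazz (id 11, depth 2).
Iteration 3: no rows with parent in {11}; recursion stops.

2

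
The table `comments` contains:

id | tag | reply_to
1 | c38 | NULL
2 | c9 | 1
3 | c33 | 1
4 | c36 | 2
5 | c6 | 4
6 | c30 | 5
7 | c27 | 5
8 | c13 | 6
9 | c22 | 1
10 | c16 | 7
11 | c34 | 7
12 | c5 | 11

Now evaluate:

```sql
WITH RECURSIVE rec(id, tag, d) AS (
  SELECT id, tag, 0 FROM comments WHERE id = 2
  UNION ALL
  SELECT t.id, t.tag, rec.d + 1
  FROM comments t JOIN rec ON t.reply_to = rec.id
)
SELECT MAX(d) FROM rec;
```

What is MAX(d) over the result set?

5

Base: id=2 (c9) at d 0.
Iteration 1: rows with reply_to in {2} -> c36 (id 4, d 1).
Iteration 2: rows with reply_to in {4} -> c6 (id 5, d 2).
Iteration 3: rows with reply_to in {5} -> c30 (id 6, d 3), c27 (id 7, d 3).
Iteration 4: rows with reply_to in {6,7} -> c13 (id 8, d 4), c16 (id 10, d 4), c34 (id 11, d 4).
Iteration 5: rows with reply_to in {8,10,11} -> c5 (id 12, d 5).
Iteration 6: no rows with reply_to in {12}; recursion stops.
d values: 0, 1, 2, 3, 3, 4, 4, 4, 5; the maximum is 5.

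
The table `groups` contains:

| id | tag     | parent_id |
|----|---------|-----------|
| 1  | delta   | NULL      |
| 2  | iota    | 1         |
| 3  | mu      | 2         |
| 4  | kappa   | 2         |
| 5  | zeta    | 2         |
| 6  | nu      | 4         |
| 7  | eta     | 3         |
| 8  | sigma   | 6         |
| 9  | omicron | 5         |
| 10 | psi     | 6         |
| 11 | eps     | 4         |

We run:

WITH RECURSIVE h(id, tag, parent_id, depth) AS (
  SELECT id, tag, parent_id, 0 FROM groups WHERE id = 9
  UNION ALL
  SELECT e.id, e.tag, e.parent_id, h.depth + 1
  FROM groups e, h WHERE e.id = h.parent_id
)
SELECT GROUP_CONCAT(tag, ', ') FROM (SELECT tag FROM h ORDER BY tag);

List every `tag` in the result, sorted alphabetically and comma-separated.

delta, iota, omicron, zeta

Base: id=9 (omicron), parent_id=5, depth 0.
Iteration 1: join on id=5 -> zeta (id 5, parent_id=2, depth 1).
Iteration 2: join on id=2 -> iota (id 2, parent_id=1, depth 2).
Iteration 3: join on id=1 -> delta (id 1, parent_id=NULL, depth 3).
Iteration 4: parent_id is NULL; no match; recursion stops.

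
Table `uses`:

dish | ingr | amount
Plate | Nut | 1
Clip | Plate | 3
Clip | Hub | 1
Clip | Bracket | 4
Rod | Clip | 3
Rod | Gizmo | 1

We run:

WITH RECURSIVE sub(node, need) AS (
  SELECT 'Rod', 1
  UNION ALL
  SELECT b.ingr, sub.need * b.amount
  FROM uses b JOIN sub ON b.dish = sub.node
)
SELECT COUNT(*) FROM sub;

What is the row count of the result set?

Base: (Rod, need=1).
Iteration 1: components of {Rod} -> Clip = 1*3 = 3, Gizmo = 1*1 = 1.
Iteration 2: components of {Clip,Gizmo} -> Bracket = 3*4 = 12, Hub = 3*1 = 3, Plate = 3*3 = 9.
Iteration 3: components of {Bracket,Hub,Plate} -> Nut = 9*1 = 9.
Iteration 4: no further components; recursion stops.
Total rows emitted: 7.

7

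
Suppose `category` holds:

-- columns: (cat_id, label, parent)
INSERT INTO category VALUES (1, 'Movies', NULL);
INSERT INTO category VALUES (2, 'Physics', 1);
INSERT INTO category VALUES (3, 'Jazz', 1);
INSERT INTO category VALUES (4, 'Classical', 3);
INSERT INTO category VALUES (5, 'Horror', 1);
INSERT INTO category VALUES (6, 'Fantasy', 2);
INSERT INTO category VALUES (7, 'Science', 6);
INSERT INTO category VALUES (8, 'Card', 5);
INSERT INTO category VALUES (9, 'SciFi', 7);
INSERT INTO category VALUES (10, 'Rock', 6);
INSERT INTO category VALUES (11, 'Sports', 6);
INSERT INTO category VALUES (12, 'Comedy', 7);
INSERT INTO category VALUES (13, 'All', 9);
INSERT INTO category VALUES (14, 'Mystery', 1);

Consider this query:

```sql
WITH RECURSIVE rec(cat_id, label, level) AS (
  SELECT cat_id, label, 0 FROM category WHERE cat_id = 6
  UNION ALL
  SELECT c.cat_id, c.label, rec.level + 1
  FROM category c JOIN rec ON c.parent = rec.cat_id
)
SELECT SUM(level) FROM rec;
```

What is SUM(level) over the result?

10

Base: cat_id=6 (Fantasy) at level 0.
Iteration 1: rows with parent in {6} -> Science (id 7, level 1), Rock (id 10, level 1), Sports (id 11, level 1).
Iteration 2: rows with parent in {7,10,11} -> SciFi (id 9, level 2), Comedy (id 12, level 2).
Iteration 3: rows with parent in {9,12} -> All (id 13, level 3).
Iteration 4: no rows with parent in {13}; recursion stops.
SUM(level) = 0 + 1 + 1 + 1 + 2 + 2 + 3 = 10.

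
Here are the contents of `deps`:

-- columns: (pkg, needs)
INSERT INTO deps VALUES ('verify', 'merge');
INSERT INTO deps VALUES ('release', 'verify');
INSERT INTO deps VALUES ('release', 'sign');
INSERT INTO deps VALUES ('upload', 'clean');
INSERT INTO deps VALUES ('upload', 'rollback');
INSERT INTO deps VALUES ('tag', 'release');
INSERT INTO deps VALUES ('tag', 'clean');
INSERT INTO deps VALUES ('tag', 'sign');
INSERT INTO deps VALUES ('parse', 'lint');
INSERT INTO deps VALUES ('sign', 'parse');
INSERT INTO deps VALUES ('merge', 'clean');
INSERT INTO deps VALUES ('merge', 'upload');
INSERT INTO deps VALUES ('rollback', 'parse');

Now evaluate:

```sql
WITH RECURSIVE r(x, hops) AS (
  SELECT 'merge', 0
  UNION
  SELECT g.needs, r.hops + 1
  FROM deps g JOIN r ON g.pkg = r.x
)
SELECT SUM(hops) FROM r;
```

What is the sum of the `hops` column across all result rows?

13

Base: (merge, hops=0).
Iteration 1: edges from {merge} -> (clean, hops=1), (upload, hops=1).
Iteration 2: edges from {clean,upload} -> (clean, hops=2), (rollback, hops=2).
Iteration 3: edges from {clean,rollback} -> (parse, hops=3).
Iteration 4: edges from {parse} -> (lint, hops=4).
Iteration 5: no outgoing edges from {lint}; recursion stops.
SUM(hops) = 0 + 1 + 1 + 2 + 2 + 3 + 4 = 13.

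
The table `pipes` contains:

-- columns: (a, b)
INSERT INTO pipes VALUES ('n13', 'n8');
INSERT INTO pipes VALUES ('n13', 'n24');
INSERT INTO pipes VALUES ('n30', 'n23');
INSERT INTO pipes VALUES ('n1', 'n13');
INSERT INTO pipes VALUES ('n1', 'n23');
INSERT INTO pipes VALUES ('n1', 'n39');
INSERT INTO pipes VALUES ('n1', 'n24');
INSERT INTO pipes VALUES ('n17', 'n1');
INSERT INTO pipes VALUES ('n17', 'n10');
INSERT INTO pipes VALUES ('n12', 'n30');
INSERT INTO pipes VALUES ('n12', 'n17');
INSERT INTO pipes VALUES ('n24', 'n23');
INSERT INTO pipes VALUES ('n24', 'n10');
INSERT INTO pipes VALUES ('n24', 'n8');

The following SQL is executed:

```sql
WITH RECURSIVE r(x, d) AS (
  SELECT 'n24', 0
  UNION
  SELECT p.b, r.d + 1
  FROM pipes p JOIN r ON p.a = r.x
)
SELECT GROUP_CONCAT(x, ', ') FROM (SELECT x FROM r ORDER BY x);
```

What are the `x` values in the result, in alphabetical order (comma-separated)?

Base: (n24, d=0).
Iteration 1: edges from {n24} -> (n10, d=1), (n23, d=1), (n8, d=1).
Iteration 2: no outgoing edges from {n10,n23,n8}; recursion stops.

n10, n23, n24, n8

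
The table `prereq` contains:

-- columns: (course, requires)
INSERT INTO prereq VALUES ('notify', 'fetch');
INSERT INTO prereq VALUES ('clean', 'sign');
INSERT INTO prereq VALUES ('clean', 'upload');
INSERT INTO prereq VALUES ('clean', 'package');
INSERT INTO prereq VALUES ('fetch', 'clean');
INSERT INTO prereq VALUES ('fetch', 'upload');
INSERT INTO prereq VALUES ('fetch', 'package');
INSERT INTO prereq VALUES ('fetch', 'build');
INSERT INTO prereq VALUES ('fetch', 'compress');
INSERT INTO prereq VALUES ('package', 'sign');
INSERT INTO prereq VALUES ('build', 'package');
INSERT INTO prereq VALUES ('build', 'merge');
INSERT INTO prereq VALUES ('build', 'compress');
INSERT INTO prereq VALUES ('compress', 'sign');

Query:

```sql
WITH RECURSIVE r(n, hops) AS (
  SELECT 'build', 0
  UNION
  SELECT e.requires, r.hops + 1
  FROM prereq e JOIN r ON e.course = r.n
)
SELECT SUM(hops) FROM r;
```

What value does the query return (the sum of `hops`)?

Base: (build, hops=0).
Iteration 1: edges from {build} -> (compress, hops=1), (merge, hops=1), (package, hops=1).
Iteration 2: edges from {compress,merge,package} -> (sign, hops=2). [UNION drops 1 duplicate row(s)]
Iteration 3: no outgoing edges from {sign}; recursion stops.
SUM(hops) = 0 + 1 + 1 + 1 + 2 = 5.

5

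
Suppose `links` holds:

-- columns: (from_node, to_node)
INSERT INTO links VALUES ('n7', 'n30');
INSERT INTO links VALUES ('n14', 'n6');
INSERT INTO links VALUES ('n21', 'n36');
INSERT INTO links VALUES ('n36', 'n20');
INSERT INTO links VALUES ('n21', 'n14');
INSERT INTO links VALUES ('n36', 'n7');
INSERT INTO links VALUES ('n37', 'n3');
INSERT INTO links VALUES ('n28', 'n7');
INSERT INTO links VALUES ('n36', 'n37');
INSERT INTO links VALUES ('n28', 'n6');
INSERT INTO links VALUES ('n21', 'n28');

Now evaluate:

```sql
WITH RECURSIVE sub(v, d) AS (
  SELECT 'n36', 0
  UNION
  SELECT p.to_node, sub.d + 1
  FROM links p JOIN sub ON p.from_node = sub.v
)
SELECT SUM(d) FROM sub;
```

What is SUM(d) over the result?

7

Base: (n36, d=0).
Iteration 1: edges from {n36} -> (n20, d=1), (n37, d=1), (n7, d=1).
Iteration 2: edges from {n20,n37,n7} -> (n3, d=2), (n30, d=2).
Iteration 3: no outgoing edges from {n3,n30}; recursion stops.
SUM(d) = 0 + 1 + 1 + 1 + 2 + 2 = 7.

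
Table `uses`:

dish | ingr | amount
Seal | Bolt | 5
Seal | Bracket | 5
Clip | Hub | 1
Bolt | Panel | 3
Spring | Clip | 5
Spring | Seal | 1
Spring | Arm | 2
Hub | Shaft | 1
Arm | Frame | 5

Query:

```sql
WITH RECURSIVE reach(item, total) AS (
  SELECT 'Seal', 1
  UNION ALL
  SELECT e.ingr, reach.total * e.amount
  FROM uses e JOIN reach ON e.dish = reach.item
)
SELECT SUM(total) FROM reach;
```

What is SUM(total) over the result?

Base: (Seal, total=1).
Iteration 1: components of {Seal} -> Bolt = 1*5 = 5, Bracket = 1*5 = 5.
Iteration 2: components of {Bolt,Bracket} -> Panel = 5*3 = 15.
Iteration 3: no further components; recursion stops.
SUM(total) = 1 + 5 + 5 + 15 = 26.

26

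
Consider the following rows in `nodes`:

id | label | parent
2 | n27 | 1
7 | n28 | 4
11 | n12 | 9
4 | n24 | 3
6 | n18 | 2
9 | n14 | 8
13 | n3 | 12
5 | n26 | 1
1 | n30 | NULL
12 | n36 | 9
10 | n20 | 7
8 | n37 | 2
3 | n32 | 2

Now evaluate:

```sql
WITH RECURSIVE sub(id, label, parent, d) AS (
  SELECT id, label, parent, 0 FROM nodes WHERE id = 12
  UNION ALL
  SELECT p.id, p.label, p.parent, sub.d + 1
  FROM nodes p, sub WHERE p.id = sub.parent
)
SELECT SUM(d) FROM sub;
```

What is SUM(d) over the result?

10

Base: id=12 (n36), parent=9, d 0.
Iteration 1: join on id=9 -> n14 (id 9, parent=8, d 1).
Iteration 2: join on id=8 -> n37 (id 8, parent=2, d 2).
Iteration 3: join on id=2 -> n27 (id 2, parent=1, d 3).
Iteration 4: join on id=1 -> n30 (id 1, parent=NULL, d 4).
Iteration 5: parent is NULL; no match; recursion stops.
SUM(d) = 0 + 1 + 2 + 3 + 4 = 10.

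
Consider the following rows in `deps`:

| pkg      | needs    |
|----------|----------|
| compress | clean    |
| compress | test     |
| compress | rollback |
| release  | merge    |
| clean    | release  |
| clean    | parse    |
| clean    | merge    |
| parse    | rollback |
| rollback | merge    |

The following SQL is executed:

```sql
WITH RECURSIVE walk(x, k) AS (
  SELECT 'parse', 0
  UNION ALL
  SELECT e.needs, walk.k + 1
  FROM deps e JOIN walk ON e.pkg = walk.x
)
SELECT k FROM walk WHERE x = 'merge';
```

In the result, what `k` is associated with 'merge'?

2

Base: (parse, k=0).
Iteration 1: edges from {parse} -> (rollback, k=1).
Iteration 2: edges from {rollback} -> (merge, k=2).
Iteration 3: no outgoing edges from {merge}; recursion stops.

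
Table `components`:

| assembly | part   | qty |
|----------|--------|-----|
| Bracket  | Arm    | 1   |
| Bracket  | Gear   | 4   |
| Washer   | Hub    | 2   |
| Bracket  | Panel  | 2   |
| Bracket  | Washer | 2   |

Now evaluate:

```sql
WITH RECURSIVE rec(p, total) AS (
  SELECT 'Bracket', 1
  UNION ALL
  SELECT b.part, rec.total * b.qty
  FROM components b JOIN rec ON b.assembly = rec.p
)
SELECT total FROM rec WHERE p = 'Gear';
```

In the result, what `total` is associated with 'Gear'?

4

Base: (Bracket, total=1).
Iteration 1: components of {Bracket} -> Arm = 1*1 = 1, Gear = 1*4 = 4, Panel = 1*2 = 2, Washer = 1*2 = 2.
Iteration 2: components of {Arm,Gear,Panel,Washer} -> Hub = 2*2 = 4.
Iteration 3: no further components; recursion stops.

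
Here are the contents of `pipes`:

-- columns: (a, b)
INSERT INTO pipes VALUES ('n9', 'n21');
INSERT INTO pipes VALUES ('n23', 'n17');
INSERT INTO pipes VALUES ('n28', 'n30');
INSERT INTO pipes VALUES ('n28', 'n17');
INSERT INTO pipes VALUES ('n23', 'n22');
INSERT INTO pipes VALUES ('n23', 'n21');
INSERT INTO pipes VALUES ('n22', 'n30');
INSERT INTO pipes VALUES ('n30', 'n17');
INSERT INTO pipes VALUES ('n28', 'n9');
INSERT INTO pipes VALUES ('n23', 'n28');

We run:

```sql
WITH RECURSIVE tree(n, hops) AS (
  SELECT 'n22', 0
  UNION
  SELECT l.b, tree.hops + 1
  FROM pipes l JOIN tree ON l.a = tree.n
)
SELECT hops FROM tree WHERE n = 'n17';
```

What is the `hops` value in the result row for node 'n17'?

Base: (n22, hops=0).
Iteration 1: edges from {n22} -> (n30, hops=1).
Iteration 2: edges from {n30} -> (n17, hops=2).
Iteration 3: no outgoing edges from {n17}; recursion stops.

2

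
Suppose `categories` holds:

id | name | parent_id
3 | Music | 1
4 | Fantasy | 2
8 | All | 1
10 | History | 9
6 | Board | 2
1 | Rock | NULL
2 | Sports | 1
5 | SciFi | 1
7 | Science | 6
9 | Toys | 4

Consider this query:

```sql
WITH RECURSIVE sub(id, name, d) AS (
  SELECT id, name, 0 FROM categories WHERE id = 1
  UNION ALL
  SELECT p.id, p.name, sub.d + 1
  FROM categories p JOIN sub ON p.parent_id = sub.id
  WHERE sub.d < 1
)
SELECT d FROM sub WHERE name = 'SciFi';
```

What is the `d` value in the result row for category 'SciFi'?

1

Base: id=1 (Rock) at d 0.
Iteration 1: rows with parent_id in {1} -> Sports (id 2, d 1), Music (id 3, d 1), SciFi (id 5, d 1), All (id 8, d 1).
Iteration 2: d < 1 fails for all current rows; recursion stops.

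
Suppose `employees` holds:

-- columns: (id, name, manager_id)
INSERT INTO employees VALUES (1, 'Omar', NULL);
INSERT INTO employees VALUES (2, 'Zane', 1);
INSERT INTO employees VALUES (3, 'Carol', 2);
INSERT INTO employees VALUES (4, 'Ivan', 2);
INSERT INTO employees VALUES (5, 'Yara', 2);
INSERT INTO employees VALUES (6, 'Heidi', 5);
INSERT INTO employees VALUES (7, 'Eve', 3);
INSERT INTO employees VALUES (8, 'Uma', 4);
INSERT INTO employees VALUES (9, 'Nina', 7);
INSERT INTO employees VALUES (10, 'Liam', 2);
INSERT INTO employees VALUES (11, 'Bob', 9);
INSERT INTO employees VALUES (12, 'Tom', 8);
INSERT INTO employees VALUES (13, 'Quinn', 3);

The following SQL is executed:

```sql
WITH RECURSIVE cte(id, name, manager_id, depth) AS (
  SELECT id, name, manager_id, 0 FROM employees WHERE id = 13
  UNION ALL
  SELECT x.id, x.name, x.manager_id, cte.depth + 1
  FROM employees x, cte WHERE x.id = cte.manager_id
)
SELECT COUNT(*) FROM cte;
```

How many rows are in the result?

4

Base: id=13 (Quinn), manager_id=3, depth 0.
Iteration 1: join on id=3 -> Carol (id 3, manager_id=2, depth 1).
Iteration 2: join on id=2 -> Zane (id 2, manager_id=1, depth 2).
Iteration 3: join on id=1 -> Omar (id 1, manager_id=NULL, depth 3).
Iteration 4: manager_id is NULL; no match; recursion stops.
Total rows emitted: 4.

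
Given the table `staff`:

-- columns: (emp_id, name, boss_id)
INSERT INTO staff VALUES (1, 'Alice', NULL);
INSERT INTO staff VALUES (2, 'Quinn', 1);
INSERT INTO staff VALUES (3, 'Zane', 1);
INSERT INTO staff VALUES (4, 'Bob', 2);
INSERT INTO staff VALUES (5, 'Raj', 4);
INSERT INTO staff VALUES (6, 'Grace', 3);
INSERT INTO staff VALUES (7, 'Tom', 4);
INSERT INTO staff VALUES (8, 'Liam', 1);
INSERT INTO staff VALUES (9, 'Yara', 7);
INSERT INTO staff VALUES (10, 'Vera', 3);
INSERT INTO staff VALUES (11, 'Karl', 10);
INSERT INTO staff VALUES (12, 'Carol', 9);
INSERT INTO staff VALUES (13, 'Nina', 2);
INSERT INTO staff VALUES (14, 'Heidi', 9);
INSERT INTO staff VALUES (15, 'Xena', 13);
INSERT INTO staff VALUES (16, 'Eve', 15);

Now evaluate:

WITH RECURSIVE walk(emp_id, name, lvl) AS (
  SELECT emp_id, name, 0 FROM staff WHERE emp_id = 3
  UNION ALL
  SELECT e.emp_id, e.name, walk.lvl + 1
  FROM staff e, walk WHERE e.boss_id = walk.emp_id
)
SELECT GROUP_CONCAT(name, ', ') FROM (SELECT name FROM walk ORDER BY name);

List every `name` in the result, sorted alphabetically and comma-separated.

Base: emp_id=3 (Zane) at lvl 0.
Iteration 1: rows with boss_id in {3} -> Grace (id 6, lvl 1), Vera (id 10, lvl 1).
Iteration 2: rows with boss_id in {6,10} -> Karl (id 11, lvl 2).
Iteration 3: no rows with boss_id in {11}; recursion stops.

Grace, Karl, Vera, Zane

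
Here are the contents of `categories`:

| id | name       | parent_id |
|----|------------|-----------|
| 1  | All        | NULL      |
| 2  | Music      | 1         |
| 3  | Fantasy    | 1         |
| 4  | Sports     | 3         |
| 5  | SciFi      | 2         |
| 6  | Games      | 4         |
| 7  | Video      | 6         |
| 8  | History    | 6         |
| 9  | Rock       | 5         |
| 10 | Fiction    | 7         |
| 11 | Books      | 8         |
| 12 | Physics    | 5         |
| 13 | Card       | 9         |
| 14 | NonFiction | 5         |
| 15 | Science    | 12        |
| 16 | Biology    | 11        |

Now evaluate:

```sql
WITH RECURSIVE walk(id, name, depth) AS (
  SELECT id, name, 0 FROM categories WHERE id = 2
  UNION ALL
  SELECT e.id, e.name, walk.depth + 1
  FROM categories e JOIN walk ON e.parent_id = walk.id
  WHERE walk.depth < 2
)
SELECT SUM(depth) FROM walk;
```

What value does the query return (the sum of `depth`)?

7

Base: id=2 (Music) at depth 0.
Iteration 1: rows with parent_id in {2} -> SciFi (id 5, depth 1).
Iteration 2: rows with parent_id in {5} -> Rock (id 9, depth 2), Physics (id 12, depth 2), NonFiction (id 14, depth 2).
Iteration 3: depth < 2 fails for all current rows; recursion stops.
SUM(depth) = 0 + 1 + 2 + 2 + 2 = 7.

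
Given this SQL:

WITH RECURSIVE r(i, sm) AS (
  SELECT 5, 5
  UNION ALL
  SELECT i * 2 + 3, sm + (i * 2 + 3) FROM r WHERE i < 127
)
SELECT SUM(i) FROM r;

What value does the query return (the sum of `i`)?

Base: i=5, sm=5.
Iteration 1: 5 < 127 holds -> i = 5 * 2 + 3 = 13, sm = 5 + 13 = 18.
Iteration 2: 13 < 127 holds -> i = 13 * 2 + 3 = 29, sm = 18 + 29 = 47.
Iteration 3: 29 < 127 holds -> i = 29 * 2 + 3 = 61, sm = 47 + 61 = 108.
Iteration 4: 61 < 127 holds -> i = 61 * 2 + 3 = 125, sm = 108 + 125 = 233.
Iteration 5: 125 < 127 holds -> i = 125 * 2 + 3 = 253, sm = 233 + 253 = 486.
Iteration 6: 253 < 127 fails; recursion stops.
SUM(i) = 5 + 13 + 29 + 61 + 125 + 253 = 486.

486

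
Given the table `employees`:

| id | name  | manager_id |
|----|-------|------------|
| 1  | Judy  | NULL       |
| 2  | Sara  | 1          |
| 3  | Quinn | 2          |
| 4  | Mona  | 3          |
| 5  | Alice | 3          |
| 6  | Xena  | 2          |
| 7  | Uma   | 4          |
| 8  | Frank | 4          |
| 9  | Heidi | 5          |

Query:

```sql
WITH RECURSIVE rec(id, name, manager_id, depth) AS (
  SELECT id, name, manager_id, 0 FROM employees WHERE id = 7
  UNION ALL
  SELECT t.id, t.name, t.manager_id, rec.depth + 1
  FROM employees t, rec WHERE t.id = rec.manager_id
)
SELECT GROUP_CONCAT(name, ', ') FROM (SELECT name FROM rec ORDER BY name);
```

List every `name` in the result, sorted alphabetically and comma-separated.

Judy, Mona, Quinn, Sara, Uma

Base: id=7 (Uma), manager_id=4, depth 0.
Iteration 1: join on id=4 -> Mona (id 4, manager_id=3, depth 1).
Iteration 2: join on id=3 -> Quinn (id 3, manager_id=2, depth 2).
Iteration 3: join on id=2 -> Sara (id 2, manager_id=1, depth 3).
Iteration 4: join on id=1 -> Judy (id 1, manager_id=NULL, depth 4).
Iteration 5: manager_id is NULL; no match; recursion stops.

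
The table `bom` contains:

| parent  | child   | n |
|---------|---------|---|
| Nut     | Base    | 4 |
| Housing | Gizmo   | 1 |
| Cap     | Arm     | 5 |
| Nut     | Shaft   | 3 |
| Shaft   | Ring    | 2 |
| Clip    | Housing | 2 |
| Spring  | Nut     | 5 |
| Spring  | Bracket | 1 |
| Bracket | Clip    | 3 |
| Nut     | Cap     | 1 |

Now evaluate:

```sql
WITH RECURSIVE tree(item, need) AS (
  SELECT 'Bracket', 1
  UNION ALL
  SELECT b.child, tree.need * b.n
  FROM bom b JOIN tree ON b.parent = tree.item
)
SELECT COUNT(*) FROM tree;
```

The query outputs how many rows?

Base: (Bracket, need=1).
Iteration 1: components of {Bracket} -> Clip = 1*3 = 3.
Iteration 2: components of {Clip} -> Housing = 3*2 = 6.
Iteration 3: components of {Housing} -> Gizmo = 6*1 = 6.
Iteration 4: no further components; recursion stops.
Total rows emitted: 4.

4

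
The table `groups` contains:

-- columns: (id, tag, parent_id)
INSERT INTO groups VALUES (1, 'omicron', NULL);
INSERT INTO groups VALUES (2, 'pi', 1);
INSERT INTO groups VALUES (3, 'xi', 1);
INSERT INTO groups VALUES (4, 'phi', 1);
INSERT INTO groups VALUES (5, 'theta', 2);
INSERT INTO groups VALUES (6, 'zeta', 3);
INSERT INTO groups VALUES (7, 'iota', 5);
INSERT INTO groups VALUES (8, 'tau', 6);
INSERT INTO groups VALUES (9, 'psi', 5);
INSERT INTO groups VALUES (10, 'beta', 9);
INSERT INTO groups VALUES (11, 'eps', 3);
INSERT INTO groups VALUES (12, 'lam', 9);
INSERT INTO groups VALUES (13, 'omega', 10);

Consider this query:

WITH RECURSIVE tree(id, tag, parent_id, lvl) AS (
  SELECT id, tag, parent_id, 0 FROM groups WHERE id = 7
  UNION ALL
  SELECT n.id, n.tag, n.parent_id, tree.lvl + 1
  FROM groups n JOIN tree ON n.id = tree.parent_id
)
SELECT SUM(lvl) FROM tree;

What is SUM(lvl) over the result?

Base: id=7 (iota), parent_id=5, lvl 0.
Iteration 1: join on id=5 -> theta (id 5, parent_id=2, lvl 1).
Iteration 2: join on id=2 -> pi (id 2, parent_id=1, lvl 2).
Iteration 3: join on id=1 -> omicron (id 1, parent_id=NULL, lvl 3).
Iteration 4: parent_id is NULL; no match; recursion stops.
SUM(lvl) = 0 + 1 + 2 + 3 = 6.

6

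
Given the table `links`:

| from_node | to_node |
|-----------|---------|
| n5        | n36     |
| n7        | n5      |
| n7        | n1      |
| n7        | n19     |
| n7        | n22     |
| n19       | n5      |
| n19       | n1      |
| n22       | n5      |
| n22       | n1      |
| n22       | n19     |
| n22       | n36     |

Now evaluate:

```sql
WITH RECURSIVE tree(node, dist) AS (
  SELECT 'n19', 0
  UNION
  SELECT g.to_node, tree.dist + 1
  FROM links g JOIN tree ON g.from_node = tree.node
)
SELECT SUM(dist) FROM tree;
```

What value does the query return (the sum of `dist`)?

4

Base: (n19, dist=0).
Iteration 1: edges from {n19} -> (n1, dist=1), (n5, dist=1).
Iteration 2: edges from {n1,n5} -> (n36, dist=2).
Iteration 3: no outgoing edges from {n36}; recursion stops.
SUM(dist) = 0 + 1 + 1 + 2 = 4.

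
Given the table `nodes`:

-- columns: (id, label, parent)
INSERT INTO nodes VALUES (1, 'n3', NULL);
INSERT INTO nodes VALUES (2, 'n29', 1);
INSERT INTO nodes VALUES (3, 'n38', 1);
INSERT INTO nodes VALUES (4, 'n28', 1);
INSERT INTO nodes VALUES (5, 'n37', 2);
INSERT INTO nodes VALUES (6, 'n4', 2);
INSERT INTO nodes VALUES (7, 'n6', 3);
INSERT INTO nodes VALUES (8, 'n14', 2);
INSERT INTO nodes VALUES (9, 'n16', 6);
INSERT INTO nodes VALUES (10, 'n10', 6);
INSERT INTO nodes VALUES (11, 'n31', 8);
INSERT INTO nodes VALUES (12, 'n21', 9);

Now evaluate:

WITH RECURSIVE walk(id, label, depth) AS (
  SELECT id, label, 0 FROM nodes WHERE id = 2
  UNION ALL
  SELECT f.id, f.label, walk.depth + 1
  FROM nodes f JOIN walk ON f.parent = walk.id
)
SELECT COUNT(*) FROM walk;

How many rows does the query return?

Base: id=2 (n29) at depth 0.
Iteration 1: rows with parent in {2} -> n37 (id 5, depth 1), n4 (id 6, depth 1), n14 (id 8, depth 1).
Iteration 2: rows with parent in {5,6,8} -> n16 (id 9, depth 2), n10 (id 10, depth 2), n31 (id 11, depth 2).
Iteration 3: rows with parent in {9,10,11} -> n21 (id 12, depth 3).
Iteration 4: no rows with parent in {12}; recursion stops.
Total rows emitted: 8.

8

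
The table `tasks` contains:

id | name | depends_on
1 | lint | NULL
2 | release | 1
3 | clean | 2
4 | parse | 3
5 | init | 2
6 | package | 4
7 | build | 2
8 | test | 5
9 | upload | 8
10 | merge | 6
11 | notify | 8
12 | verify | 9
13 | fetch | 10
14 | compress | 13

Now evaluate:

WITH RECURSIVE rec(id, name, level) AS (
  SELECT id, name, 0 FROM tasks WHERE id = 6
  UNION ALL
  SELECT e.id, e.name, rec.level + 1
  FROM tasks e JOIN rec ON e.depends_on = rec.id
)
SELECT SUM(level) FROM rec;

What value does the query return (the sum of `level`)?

6

Base: id=6 (package) at level 0.
Iteration 1: rows with depends_on in {6} -> merge (id 10, level 1).
Iteration 2: rows with depends_on in {10} -> fetch (id 13, level 2).
Iteration 3: rows with depends_on in {13} -> compress (id 14, level 3).
Iteration 4: no rows with depends_on in {14}; recursion stops.
SUM(level) = 0 + 1 + 2 + 3 = 6.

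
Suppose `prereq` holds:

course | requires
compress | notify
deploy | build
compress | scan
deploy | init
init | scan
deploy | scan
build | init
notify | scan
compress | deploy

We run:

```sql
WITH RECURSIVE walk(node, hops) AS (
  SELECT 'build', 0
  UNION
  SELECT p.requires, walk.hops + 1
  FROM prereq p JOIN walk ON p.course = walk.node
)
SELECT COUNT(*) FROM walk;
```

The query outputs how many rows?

Base: (build, hops=0).
Iteration 1: edges from {build} -> (init, hops=1).
Iteration 2: edges from {init} -> (scan, hops=2).
Iteration 3: no outgoing edges from {scan}; recursion stops.
Total rows emitted: 3.

3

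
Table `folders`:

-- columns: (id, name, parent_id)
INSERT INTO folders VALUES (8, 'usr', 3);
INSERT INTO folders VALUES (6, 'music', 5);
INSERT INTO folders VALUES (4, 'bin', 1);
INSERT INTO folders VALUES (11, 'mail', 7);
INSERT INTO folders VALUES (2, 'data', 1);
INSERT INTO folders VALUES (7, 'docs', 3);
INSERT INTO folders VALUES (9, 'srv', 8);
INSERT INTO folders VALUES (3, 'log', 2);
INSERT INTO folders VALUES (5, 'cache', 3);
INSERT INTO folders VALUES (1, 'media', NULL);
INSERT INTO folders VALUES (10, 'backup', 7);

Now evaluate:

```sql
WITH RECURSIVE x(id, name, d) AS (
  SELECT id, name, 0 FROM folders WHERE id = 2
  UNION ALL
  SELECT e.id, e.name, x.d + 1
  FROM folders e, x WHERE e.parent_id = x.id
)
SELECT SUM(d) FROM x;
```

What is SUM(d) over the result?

19

Base: id=2 (data) at d 0.
Iteration 1: rows with parent_id in {2} -> log (id 3, d 1).
Iteration 2: rows with parent_id in {3} -> cache (id 5, d 2), docs (id 7, d 2), usr (id 8, d 2).
Iteration 3: rows with parent_id in {5,7,8} -> music (id 6, d 3), srv (id 9, d 3), backup (id 10, d 3), mail (id 11, d 3).
Iteration 4: no rows with parent_id in {6,9,10,11}; recursion stops.
SUM(d) = 0 + 1 + 2 + 2 + 2 + 3 + 3 + 3 + 3 = 19.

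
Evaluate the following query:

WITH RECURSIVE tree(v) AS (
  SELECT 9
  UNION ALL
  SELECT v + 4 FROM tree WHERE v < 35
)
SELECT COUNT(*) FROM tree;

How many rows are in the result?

Base: v=9.
Iteration 1: 9 < 35 holds -> v = 9 + 4 = 13.
Iteration 2: 13 < 35 holds -> v = 13 + 4 = 17.
Iteration 3: 17 < 35 holds -> v = 17 + 4 = 21.
Iteration 4: 21 < 35 holds -> v = 21 + 4 = 25.
Iteration 5: 25 < 35 holds -> v = 25 + 4 = 29.
Iteration 6: 29 < 35 holds -> v = 29 + 4 = 33.
Iteration 7: 33 < 35 holds -> v = 33 + 4 = 37.
Iteration 8: 37 < 35 fails; recursion stops.
Total rows emitted: 8.

8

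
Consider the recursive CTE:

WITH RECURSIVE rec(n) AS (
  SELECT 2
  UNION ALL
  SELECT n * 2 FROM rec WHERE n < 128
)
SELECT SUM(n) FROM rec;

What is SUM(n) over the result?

Base: n=2.
Iteration 1: 2 < 128 holds -> n = 2 * 2 = 4.
Iteration 2: 4 < 128 holds -> n = 4 * 2 = 8.
Iteration 3: 8 < 128 holds -> n = 8 * 2 = 16.
Iteration 4: 16 < 128 holds -> n = 16 * 2 = 32.
Iteration 5: 32 < 128 holds -> n = 32 * 2 = 64.
Iteration 6: 64 < 128 holds -> n = 64 * 2 = 128.
Iteration 7: 128 < 128 fails; recursion stops.
SUM(n) = 2 + 4 + 8 + 16 + 32 + 64 + 128 = 254.

254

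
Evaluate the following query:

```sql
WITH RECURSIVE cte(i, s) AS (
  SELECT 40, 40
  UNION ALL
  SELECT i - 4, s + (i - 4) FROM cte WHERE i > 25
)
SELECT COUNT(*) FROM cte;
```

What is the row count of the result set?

Base: i=40, s=40.
Iteration 1: 40 > 25 holds -> i = 40 - 4 = 36, s = 40 + 36 = 76.
Iteration 2: 36 > 25 holds -> i = 36 - 4 = 32, s = 76 + 32 = 108.
Iteration 3: 32 > 25 holds -> i = 32 - 4 = 28, s = 108 + 28 = 136.
Iteration 4: 28 > 25 holds -> i = 28 - 4 = 24, s = 136 + 24 = 160.
Iteration 5: 24 > 25 fails; recursion stops.
Total rows emitted: 5.

5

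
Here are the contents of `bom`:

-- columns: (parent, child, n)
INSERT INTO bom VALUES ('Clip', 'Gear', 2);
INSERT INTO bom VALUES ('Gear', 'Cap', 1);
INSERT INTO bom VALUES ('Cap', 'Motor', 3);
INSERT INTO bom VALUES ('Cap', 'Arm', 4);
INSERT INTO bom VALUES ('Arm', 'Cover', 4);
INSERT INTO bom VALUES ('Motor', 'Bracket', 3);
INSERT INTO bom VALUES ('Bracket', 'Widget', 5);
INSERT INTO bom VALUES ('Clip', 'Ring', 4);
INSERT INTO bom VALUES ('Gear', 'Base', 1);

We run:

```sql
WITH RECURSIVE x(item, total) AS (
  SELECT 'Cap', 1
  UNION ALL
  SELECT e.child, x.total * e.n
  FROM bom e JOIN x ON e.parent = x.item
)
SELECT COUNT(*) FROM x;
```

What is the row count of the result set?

Base: (Cap, total=1).
Iteration 1: components of {Cap} -> Arm = 1*4 = 4, Motor = 1*3 = 3.
Iteration 2: components of {Arm,Motor} -> Bracket = 3*3 = 9, Cover = 4*4 = 16.
Iteration 3: components of {Bracket,Cover} -> Widget = 9*5 = 45.
Iteration 4: no further components; recursion stops.
Total rows emitted: 6.

6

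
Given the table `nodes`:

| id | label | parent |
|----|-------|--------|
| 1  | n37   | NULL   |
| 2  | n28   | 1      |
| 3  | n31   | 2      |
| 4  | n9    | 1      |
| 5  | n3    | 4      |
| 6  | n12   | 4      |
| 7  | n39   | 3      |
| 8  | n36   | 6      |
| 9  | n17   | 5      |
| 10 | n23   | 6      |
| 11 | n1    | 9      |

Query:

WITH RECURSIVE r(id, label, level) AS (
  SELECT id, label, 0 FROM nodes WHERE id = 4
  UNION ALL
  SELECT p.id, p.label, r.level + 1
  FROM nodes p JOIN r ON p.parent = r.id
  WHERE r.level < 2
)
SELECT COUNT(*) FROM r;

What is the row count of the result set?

6

Base: id=4 (n9) at level 0.
Iteration 1: rows with parent in {4} -> n3 (id 5, level 1), n12 (id 6, level 1).
Iteration 2: rows with parent in {5,6} -> n36 (id 8, level 2), n17 (id 9, level 2), n23 (id 10, level 2).
Iteration 3: level < 2 fails for all current rows; recursion stops.
Total rows emitted: 6.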